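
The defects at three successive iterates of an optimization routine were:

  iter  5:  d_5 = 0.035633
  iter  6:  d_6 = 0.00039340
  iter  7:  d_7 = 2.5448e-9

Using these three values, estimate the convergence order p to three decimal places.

p ≈ ln(d_7/d_6) / ln(d_6/d_5)
  = ln(2.5448e-9/0.00039340) / ln(0.00039340/0.035633)
  = ln(6.46873e-06) / ln(0.0110403)
  = -11.948531 / -4.506203 ≈ 2.651574

2.652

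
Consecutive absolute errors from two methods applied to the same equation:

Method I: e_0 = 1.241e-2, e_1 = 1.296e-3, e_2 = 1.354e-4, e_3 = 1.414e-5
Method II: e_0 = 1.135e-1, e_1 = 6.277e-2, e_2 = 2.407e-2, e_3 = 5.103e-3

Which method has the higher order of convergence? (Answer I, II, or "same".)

Method I: p ≈ ln(1.414e-5/1.354e-4)/ln(1.354e-4/1.296e-3) ≈ 1.00.
Method II: p ≈ ln(5.103e-3/2.407e-2)/ln(2.407e-2/6.277e-2) ≈ 1.62.
Method II has the higher order (≈1.6 vs ≈1.0).

II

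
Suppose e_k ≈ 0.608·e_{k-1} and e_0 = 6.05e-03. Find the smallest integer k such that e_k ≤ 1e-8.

After k steps, e_k ≈ 6.05e-03·0.608^k.
Need 0.608^k ≤ 1e-8/6.05e-03 = 1.65289e-06.
k ≥ ln(1.65289e-06)/ln(0.608) = -13.3130/-0.49758 = 26.755.
Smallest integer k = 27.

27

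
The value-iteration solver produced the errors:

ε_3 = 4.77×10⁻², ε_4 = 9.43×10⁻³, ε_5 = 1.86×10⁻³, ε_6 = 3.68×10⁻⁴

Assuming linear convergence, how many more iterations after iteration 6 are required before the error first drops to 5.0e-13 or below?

Rate ρ ≈ ε_6/ε_5 = 3.68×10⁻⁴/1.86×10⁻³ = 0.1978.
After j more steps, ε_{6+j} ≈ 3.68×10⁻⁴·ρ^j; need ρ^j ≤ 5.0e-13/3.68×10⁻⁴ = 1.3587e-09.
j ≥ ln(1.3587e-09)/ln(0.1978) = -20.4167/-1.62050 = 12.599.
So 13 more iterations are needed.

13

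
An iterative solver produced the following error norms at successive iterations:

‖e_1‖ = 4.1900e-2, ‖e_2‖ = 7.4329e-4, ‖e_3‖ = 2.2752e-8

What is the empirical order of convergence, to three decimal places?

p ≈ ln(‖e_3‖/‖e_2‖) / ln(‖e_2‖/‖e_1‖)
  = ln(2.2752e-8/7.4329e-4) / ln(7.4329e-4/4.1900e-2)
  = ln(3.06099e-05) / ln(0.0177396)
  = -10.394187 / -4.031956 ≈ 2.577951

2.578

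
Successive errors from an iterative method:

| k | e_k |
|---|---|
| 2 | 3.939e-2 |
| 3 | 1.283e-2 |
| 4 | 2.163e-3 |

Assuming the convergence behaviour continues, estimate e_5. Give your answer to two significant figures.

1.3e-4

First estimate the order: p ≈ ln(e_4/e_3) / ln(e_3/e_2) = ln(2.163e-3/1.283e-2)/ln(1.283e-2/3.939e-2) = ln(0.168589)/ln(0.325717) ≈ 1.5871.
Then e_5 ≈ e_4·(e_4/e_3)^p = 2.163e-3·(0.168589)^1.5871 = 2.163e-3·0.059279 ≈ 0.0001282.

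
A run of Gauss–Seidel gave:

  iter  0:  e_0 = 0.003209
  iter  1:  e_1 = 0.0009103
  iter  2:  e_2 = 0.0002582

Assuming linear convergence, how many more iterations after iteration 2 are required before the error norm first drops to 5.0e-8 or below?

7

Rate ρ ≈ e_2/e_1 = 0.0002582/0.0009103 = 0.2836.
After j more steps, e_{2+j} ≈ 0.0002582·ρ^j; need ρ^j ≤ 5.0e-8/0.0002582 = 0.000193648.
j ≥ ln(0.000193648)/ln(0.2836) = -8.5495/-1.26019 = 6.784.
So 7 more iterations are needed.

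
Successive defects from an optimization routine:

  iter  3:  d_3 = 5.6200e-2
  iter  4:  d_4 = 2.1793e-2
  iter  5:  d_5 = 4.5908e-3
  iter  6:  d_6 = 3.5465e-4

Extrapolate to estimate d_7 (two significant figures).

5.3e-6

First estimate the order: p ≈ ln(d_6/d_5) / ln(d_5/d_4) = ln(3.5465e-4/4.5908e-3)/ln(4.5908e-3/2.1793e-2) = ln(0.0772523)/ln(0.210655) ≈ 1.6441.
Then d_7 ≈ d_6·(d_6/d_5)^p = 3.5465e-4·(0.0772523)^1.6441 = 3.5465e-4·0.0148462 ≈ 5.265e-06.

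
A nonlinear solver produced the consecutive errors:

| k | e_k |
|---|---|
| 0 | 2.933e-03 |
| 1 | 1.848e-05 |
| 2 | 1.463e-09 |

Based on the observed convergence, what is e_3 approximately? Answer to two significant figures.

3.3e-17

First estimate the order: p ≈ ln(e_2/e_1) / ln(e_1/e_0) = ln(1.463e-09/1.848e-05)/ln(1.848e-05/2.933e-03) = ln(7.91667e-05)/ln(0.00630072) ≈ 1.8638.
Then e_3 ≈ e_2·(e_2/e_1)^p = 1.463e-09·(7.91667e-05)^1.8638 = 1.463e-09·2.26832e-08 ≈ 3.319e-17.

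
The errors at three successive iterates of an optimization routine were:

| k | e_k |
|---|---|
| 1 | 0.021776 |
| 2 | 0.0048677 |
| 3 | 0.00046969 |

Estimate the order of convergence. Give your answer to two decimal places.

1.56

p ≈ ln(e_3/e_2) / ln(e_2/e_1)
  = ln(0.00046969/0.0048677) / ln(0.0048677/0.021776)
  = ln(0.0964912) / ln(0.223535)
  = -2.33830 / -1.49819 ≈ 1.56075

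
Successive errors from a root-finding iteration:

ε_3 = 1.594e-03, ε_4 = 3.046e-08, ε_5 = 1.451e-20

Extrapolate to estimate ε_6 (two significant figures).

First estimate the order: p ≈ ln(ε_5/ε_4) / ln(ε_4/ε_3) = ln(1.451e-20/3.046e-08)/ln(3.046e-08/1.594e-03) = ln(4.76362e-13)/ln(1.91092e-05) ≈ 2.6113.
Then ε_6 ≈ ε_5·(ε_5/ε_4)^p = 1.451e-20·(4.76362e-13)^2.6113 = 1.451e-20·6.65882e-33 ≈ 9.662e-53.

9.7e-53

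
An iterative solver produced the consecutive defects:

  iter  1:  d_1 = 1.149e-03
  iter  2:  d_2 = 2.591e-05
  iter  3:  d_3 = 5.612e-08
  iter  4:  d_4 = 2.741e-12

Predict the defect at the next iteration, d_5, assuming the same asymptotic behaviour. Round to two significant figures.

2.9e-19

First estimate the order: p ≈ ln(d_4/d_3) / ln(d_3/d_2) = ln(2.741e-12/5.612e-08)/ln(5.612e-08/2.591e-05) = ln(4.88418e-05)/ln(0.00216596) ≈ 1.6181.
Then d_5 ≈ d_4·(d_4/d_3)^p = 2.741e-12·(4.88418e-05)^1.6181 = 2.741e-12·1.0569e-07 ≈ 2.897e-19.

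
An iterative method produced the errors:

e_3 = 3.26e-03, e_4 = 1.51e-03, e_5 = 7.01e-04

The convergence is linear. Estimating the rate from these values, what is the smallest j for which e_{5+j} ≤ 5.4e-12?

25

Rate ρ ≈ e_5/e_4 = 7.01e-04/1.51e-03 = 0.4642.
After j more steps, e_{5+j} ≈ 7.01e-04·ρ^j; need ρ^j ≤ 5.4e-12/7.01e-04 = 7.70328e-09.
j ≥ ln(7.70328e-09)/ln(0.4642) = -18.6816/-0.76744 = 24.343.
So 25 more iterations are needed.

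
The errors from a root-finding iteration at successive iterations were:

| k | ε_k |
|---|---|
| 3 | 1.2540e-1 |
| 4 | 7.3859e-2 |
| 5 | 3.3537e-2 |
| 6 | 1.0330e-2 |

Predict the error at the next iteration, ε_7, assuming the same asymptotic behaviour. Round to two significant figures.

First estimate the order: p ≈ ln(ε_6/ε_5) / ln(ε_5/ε_4) = ln(1.0330e-2/3.3537e-2)/ln(3.3537e-2/7.3859e-2) = ln(0.308018)/ln(0.454068) ≈ 1.4916.
Then ε_7 ≈ ε_6·(ε_6/ε_5)^p = 1.0330e-2·(0.308018)^1.4916 = 1.0330e-2·0.172647 ≈ 0.001783.

1.8e-3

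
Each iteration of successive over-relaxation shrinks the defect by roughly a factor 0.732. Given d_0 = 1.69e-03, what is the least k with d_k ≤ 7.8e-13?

69

After k steps, d_k ≈ 1.69e-03·0.732^k.
Need 0.732^k ≤ 7.8e-13/1.69e-03 = 4.61538e-10.
k ≥ ln(4.61538e-10)/ln(0.732) = -21.4965/-0.31197 = 68.906.
Smallest integer k = 69.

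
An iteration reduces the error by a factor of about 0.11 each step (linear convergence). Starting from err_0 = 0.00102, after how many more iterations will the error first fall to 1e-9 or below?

After k steps, err_k ≈ 0.00102·0.11^k.
Need 0.11^k ≤ 1e-9/0.00102 = 9.80392e-07.
k ≥ ln(9.80392e-07)/ln(0.11) = -13.8353/-2.20727 = 6.268.
Smallest integer k = 7.

7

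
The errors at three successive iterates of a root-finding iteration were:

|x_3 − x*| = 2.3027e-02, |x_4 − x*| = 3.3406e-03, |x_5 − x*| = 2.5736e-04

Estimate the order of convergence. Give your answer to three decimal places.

1.328

p ≈ ln(|x_5 − x*|/|x_4 − x*|) / ln(|x_4 − x*|/|x_3 − x*|)
  = ln(2.5736e-04/3.3406e-03) / ln(3.3406e-03/2.3027e-02)
  = ln(0.0770401) / ln(0.145073)
  = -2.563429 / -1.930518 ≈ 1.327845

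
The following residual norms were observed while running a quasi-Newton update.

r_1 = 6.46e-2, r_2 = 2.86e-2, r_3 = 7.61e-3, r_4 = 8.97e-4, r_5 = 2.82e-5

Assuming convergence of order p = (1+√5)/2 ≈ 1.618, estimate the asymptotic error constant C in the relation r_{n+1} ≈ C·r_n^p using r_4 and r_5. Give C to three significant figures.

C ≈ r_5 / r_4^1.618
  = 2.82e-5 / (8.97e-4)^1.618
  = 2.82e-5 / 1.17387e-05 ≈ 2.4023

2.40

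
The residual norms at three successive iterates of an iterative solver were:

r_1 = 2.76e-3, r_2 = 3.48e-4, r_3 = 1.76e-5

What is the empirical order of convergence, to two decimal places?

1.44

p ≈ ln(r_3/r_2) / ln(r_2/r_1)
  = ln(1.76e-5/3.48e-4) / ln(3.48e-4/2.76e-3)
  = ln(0.0505747) / ln(0.126087)
  = -2.98430 / -2.07078 ≈ 1.44115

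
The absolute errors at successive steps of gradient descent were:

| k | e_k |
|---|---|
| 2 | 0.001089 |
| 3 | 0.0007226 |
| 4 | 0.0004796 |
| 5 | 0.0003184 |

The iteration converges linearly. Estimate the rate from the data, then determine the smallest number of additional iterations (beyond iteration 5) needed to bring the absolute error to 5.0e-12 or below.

Rate ρ ≈ e_5/e_4 = 0.0003184/0.0004796 = 0.6639.
After j more steps, e_{5+j} ≈ 0.0003184·ρ^j; need ρ^j ≤ 5.0e-12/0.0003184 = 1.57035e-08.
j ≥ ln(1.57035e-08)/ln(0.6639) = -17.9694/-0.40962 = 43.868.
So 44 more iterations are needed.

44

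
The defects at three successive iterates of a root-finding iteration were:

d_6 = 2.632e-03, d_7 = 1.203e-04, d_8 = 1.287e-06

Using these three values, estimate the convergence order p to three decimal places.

1.471

p ≈ ln(d_8/d_7) / ln(d_7/d_6)
  = ln(1.287e-06/1.203e-04) / ln(1.203e-04/2.632e-03)
  = ln(0.0106983) / ln(0.0457067)
  = -4.537670 / -3.085510 ≈ 1.470639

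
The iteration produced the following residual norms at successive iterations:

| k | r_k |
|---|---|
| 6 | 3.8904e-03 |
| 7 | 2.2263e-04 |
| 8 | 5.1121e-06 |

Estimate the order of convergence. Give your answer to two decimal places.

1.32

p ≈ ln(r_8/r_7) / ln(r_7/r_6)
  = ln(5.1121e-06/2.2263e-04) / ln(2.2263e-04/3.8904e-03)
  = ln(0.0229623) / ln(0.0572255)
  = -3.77390 / -2.86076 ≈ 1.31919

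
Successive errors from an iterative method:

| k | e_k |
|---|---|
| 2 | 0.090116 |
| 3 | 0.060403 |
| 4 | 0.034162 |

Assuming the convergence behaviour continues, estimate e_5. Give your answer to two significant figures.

First estimate the order: p ≈ ln(e_4/e_3) / ln(e_3/e_2) = ln(0.034162/0.060403)/ln(0.060403/0.090116) = ln(0.565568)/ln(0.670281) ≈ 1.4246.
Then e_5 ≈ e_4·(e_4/e_3)^p = 0.034162·(0.565568)^1.4246 = 0.034162·0.444007 ≈ 0.01517.

1.5e-2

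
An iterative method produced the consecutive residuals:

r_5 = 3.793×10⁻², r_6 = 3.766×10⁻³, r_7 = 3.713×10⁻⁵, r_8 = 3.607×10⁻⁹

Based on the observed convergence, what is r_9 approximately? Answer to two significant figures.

3.4e-17

First estimate the order: p ≈ ln(r_8/r_7) / ln(r_7/r_6) = ln(3.607×10⁻⁹/3.713×10⁻⁵)/ln(3.713×10⁻⁵/3.766×10⁻³) = ln(9.71452e-05)/ln(0.00985927) ≈ 2.0001.
Then r_9 ≈ r_8·(r_8/r_7)^p = 3.607×10⁻⁹·(9.71452e-05)^2.0001 = 3.607×10⁻⁹·9.42847e-09 ≈ 3.401e-17.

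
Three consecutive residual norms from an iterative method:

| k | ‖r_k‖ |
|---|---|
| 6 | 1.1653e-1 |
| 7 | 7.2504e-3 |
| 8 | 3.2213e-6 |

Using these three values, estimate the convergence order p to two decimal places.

p ≈ ln(‖r_8‖/‖r_7‖) / ln(‖r_7‖/‖r_6‖)
  = ln(3.2213e-6/7.2504e-3) / ln(7.2504e-3/1.1653e-1)
  = ln(0.000444293) / ln(0.0622192)
  = -7.71903 / -2.77709 ≈ 2.77954

2.78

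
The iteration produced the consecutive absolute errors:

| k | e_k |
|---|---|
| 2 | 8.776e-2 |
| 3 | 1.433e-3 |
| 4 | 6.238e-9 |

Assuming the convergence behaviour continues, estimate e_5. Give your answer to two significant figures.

5.1e-25

First estimate the order: p ≈ ln(e_4/e_3) / ln(e_3/e_2) = ln(6.238e-9/1.433e-3)/ln(1.433e-3/8.776e-2) = ln(4.35311e-06)/ln(0.0163286) ≈ 3.0000.
Then e_5 ≈ e_4·(e_4/e_3)^p = 6.238e-9·(4.35311e-06)^3.0000 = 6.238e-9·8.24895e-17 ≈ 5.146e-25.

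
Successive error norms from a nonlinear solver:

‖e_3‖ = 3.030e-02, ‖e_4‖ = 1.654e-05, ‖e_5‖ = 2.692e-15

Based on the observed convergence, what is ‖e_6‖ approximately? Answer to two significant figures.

1.2e-44

First estimate the order: p ≈ ln(‖e_5‖/‖e_4‖) / ln(‖e_4‖/‖e_3‖) = ln(2.692e-15/1.654e-05)/ln(1.654e-05/3.030e-02) = ln(1.62757e-10)/ln(0.000545875) ≈ 2.9999.
Then ‖e_6‖ ≈ ‖e_5‖·(‖e_5‖/‖e_4‖)^p = 2.692e-15·(1.62757e-10)^2.9999 = 2.692e-15·4.32114e-30 ≈ 1.163e-44.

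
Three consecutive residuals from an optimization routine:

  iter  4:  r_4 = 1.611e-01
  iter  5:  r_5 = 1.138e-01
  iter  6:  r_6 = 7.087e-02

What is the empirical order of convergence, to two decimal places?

1.36

p ≈ ln(r_6/r_5) / ln(r_5/r_4)
  = ln(7.087e-02/1.138e-01) / ln(1.138e-01/1.611e-01)
  = ln(0.622759) / ln(0.706394)
  = -0.47360 / -0.34758 ≈ 1.36256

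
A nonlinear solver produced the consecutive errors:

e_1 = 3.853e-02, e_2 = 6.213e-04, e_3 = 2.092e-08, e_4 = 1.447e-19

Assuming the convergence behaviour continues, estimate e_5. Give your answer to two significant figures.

First estimate the order: p ≈ ln(e_4/e_3) / ln(e_3/e_2) = ln(1.447e-19/2.092e-08)/ln(2.092e-08/6.213e-04) = ln(6.91683e-12)/ln(3.36713e-05) ≈ 2.4951.
Then e_5 ≈ e_4·(e_4/e_3)^p = 1.447e-19·(6.91683e-12)^2.4951 = 1.447e-19·1.42709e-28 ≈ 2.065e-47.

2.1e-47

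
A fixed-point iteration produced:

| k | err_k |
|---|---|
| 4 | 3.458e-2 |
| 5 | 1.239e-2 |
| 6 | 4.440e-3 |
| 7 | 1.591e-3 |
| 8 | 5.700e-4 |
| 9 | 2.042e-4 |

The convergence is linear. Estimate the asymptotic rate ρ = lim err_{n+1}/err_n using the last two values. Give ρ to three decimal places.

ρ ≈ err_9/err_8 = 2.042e-4/5.700e-4 = 0.35825

0.358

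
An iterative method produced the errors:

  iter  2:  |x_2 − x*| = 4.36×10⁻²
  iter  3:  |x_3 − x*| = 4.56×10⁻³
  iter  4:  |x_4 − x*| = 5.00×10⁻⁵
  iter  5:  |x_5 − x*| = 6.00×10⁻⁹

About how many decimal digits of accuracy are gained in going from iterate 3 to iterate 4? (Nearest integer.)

2

Digits gained ≈ log₁₀(|x_3 − x*|/|x_4 − x*|) = log₁₀(4.56×10⁻³/5.00×10⁻⁵) = log₁₀(91.2) ≈ 1.960.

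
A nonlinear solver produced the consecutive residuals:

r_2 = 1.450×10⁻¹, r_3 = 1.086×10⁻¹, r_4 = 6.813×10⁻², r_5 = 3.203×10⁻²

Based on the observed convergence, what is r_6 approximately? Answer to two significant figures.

9.4e-3

First estimate the order: p ≈ ln(r_5/r_4) / ln(r_4/r_3) = ln(3.203×10⁻²/6.813×10⁻²)/ln(6.813×10⁻²/1.086×10⁻¹) = ln(0.470131)/ln(0.627348) ≈ 1.6187.
Then r_6 ≈ r_5·(r_5/r_4)^p = 3.203×10⁻²·(0.470131)^1.6187 = 3.203×10⁻²·0.294728 ≈ 0.00944.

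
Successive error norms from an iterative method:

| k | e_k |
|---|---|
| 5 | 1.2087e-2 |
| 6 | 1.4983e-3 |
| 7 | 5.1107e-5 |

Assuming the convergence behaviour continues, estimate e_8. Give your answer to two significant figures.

2.2e-7

First estimate the order: p ≈ ln(e_7/e_6) / ln(e_6/e_5) = ln(5.1107e-5/1.4983e-3)/ln(1.4983e-3/1.2087e-2) = ln(0.03411)/ln(0.12396) ≈ 1.6181.
Then e_8 ≈ e_7·(e_7/e_6)^p = 5.1107e-5·(0.03411)^1.6181 = 5.1107e-5·0.00422723 ≈ 2.16e-07.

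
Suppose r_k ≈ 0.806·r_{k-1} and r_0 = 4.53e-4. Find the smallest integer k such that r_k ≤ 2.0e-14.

After k steps, r_k ≈ 4.53e-4·0.806^k.
Need 0.806^k ≤ 2.0e-14/4.53e-4 = 4.41501e-11.
k ≥ ln(4.41501e-11)/ln(0.806) = -23.8434/-0.21567 = 110.555.
Smallest integer k = 111.

111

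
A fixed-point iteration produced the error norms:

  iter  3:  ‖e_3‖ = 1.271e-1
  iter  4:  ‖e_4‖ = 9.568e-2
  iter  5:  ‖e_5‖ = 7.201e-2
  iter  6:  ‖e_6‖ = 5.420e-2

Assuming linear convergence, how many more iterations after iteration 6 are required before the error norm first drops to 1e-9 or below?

Rate ρ ≈ ‖e_6‖/‖e_5‖ = 5.420e-2/7.201e-2 = 0.7527.
After j more steps, ‖e_{6+j}‖ ≈ 5.420e-2·ρ^j; need ρ^j ≤ 1e-9/5.420e-2 = 1.84502e-08.
j ≥ ln(1.84502e-08)/ln(0.7527) = -17.8082/-0.28409 = 62.685.
So 63 more iterations are needed.

63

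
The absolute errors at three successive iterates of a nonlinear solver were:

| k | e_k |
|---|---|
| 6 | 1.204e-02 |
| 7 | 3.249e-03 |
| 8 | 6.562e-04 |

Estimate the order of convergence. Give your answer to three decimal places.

1.221

p ≈ ln(e_8/e_7) / ln(e_7/e_6)
  = ln(6.562e-04/3.249e-03) / ln(3.249e-03/1.204e-02)
  = ln(0.20197) / ln(0.26985)
  = -1.599636 / -1.309889 ≈ 1.221200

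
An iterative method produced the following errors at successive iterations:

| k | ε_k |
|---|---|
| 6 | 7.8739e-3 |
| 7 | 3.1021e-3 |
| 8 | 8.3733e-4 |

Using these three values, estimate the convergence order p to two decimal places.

1.41

p ≈ ln(ε_8/ε_7) / ln(ε_7/ε_6)
  = ln(8.3733e-4/3.1021e-3) / ln(3.1021e-3/7.8739e-3)
  = ln(0.269924) / ln(0.393972)
  = -1.30961 / -0.93148 ≈ 1.40595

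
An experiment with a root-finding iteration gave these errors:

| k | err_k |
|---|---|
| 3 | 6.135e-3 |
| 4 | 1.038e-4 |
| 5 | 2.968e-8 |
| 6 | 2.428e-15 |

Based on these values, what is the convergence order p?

2

Consecutive ratios: err_6/err_5 = 2.428e-15/2.968e-8 = 8.18059e-08, err_5/err_4 = 2.968e-8/1.038e-4 = 0.000285934.
p ≈ ln(8.18059e-08)/ln(0.000285934) = -16.3189/-8.1597 ≈ 2.00.
So the convergence is quadratic (order 2).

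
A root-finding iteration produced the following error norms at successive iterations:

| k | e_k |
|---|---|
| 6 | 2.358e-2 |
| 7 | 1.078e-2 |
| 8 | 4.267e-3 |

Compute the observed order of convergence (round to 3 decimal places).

p ≈ ln(e_8/e_7) / ln(e_7/e_6)
  = ln(4.267e-3/1.078e-2) / ln(1.078e-2/2.358e-2)
  = ln(0.395826) / ln(0.457167)
  = -0.926781 / -0.782707 ≈ 1.184071

1.184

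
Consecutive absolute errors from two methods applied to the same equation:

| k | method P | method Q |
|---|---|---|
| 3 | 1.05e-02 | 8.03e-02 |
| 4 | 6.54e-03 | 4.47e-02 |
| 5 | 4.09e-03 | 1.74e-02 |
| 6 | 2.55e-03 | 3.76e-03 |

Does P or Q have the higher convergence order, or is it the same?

Q

Method P: p ≈ ln(2.55e-03/4.09e-03)/ln(4.09e-03/6.54e-03) ≈ 1.01.
Method Q: p ≈ ln(3.76e-03/1.74e-02)/ln(1.74e-02/4.47e-02) ≈ 1.62.
Method Q has the higher order (≈1.6 vs ≈1.0).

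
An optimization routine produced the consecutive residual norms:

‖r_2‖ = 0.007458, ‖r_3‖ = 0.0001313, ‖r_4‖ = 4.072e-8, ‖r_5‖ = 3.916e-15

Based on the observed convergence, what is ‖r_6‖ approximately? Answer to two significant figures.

First estimate the order: p ≈ ln(‖r_5‖/‖r_4‖) / ln(‖r_4‖/‖r_3‖) = ln(3.916e-15/4.072e-8)/ln(4.072e-8/0.0001313) = ln(9.6169e-08)/ln(0.000310129) ≈ 2.0000.
Then ‖r_6‖ ≈ ‖r_5‖·(‖r_5‖/‖r_4‖)^p = 3.916e-15·(9.6169e-08)^2.0000 = 3.916e-15·9.24848e-15 ≈ 3.622e-29.

3.6e-29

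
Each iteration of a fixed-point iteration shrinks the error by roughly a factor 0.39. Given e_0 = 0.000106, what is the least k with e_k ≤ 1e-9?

After k steps, e_k ≈ 0.000106·0.39^k.
Need 0.39^k ≤ 1e-9/0.000106 = 9.43396e-06.
k ≥ ln(9.43396e-06)/ln(0.39) = -11.5712/-0.94161 = 12.289.
Smallest integer k = 13.

13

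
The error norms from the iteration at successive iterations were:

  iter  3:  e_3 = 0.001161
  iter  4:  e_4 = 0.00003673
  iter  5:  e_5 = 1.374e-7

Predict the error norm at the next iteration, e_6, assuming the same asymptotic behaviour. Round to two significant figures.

First estimate the order: p ≈ ln(e_5/e_4) / ln(e_4/e_3) = ln(1.374e-7/0.00003673)/ln(0.00003673/0.001161) = ln(0.00374081)/ln(0.0316365) ≈ 1.6182.
Then e_6 ≈ e_5·(e_5/e_4)^p = 1.374e-7·(0.00374081)^1.6182 = 1.374e-7·0.000118188 ≈ 1.624e-11.

1.6e-11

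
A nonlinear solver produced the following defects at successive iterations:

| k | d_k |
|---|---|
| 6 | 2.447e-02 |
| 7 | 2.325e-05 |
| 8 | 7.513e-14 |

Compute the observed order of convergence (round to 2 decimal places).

2.81

p ≈ ln(d_8/d_7) / ln(d_7/d_6)
  = ln(7.513e-14/2.325e-05) / ln(2.325e-05/2.447e-02)
  = ln(3.2314e-09) / ln(0.000950143)
  = -19.55035 / -6.95890 ≈ 2.80940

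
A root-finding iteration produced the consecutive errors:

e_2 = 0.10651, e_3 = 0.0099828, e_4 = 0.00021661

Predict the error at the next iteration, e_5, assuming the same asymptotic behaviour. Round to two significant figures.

4.4e-7

First estimate the order: p ≈ ln(e_4/e_3) / ln(e_3/e_2) = ln(0.00021661/0.0099828)/ln(0.0099828/0.10651) = ln(0.0216983)/ln(0.0937264) ≈ 1.6180.
Then e_5 ≈ e_4·(e_4/e_3)^p = 0.00021661·(0.0216983)^1.6180 = 0.00021661·0.00203393 ≈ 4.406e-07.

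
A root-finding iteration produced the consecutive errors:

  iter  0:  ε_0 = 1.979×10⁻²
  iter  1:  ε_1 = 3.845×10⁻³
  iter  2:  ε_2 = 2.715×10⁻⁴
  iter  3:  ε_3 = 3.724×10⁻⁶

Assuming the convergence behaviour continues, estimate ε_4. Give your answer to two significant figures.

3.6e-9

First estimate the order: p ≈ ln(ε_3/ε_2) / ln(ε_2/ε_1) = ln(3.724×10⁻⁶/2.715×10⁻⁴)/ln(2.715×10⁻⁴/3.845×10⁻³) = ln(0.0137164)/ln(0.0706112) ≈ 1.6182.
Then ε_4 ≈ ε_3·(ε_3/ε_2)^p = 3.724×10⁻⁶·(0.0137164)^1.6182 = 3.724×10⁻⁶·0.000967569 ≈ 3.603e-09.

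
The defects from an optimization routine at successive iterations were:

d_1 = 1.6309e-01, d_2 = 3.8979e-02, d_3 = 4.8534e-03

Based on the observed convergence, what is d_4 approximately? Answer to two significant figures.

First estimate the order: p ≈ ln(d_3/d_2) / ln(d_2/d_1) = ln(4.8534e-03/3.8979e-02)/ln(3.8979e-02/1.6309e-01) = ln(0.124513)/ln(0.239003) ≈ 1.4556.
Then d_4 ≈ d_3·(d_3/d_2)^p = 4.8534e-03·(0.124513)^1.4556 = 4.8534e-03·0.0481942 ≈ 0.0002339.

2.3e-4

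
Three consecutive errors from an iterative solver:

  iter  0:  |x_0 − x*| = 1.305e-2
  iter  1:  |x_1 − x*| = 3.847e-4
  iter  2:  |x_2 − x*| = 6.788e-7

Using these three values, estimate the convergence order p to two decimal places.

1.80

p ≈ ln(|x_2 − x*|/|x_1 − x*|) / ln(|x_1 − x*|/|x_0 − x*|)
  = ln(6.788e-7/3.847e-4) / ln(3.847e-4/1.305e-2)
  = ln(0.00176449) / ln(0.0294789)
  = -6.33989 / -3.52408 ≈ 1.79902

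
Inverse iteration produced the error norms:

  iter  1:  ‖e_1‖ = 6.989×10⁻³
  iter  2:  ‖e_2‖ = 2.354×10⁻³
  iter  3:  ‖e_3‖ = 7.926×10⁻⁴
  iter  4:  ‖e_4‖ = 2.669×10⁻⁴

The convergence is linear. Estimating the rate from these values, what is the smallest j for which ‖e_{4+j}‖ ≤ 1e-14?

23

Rate ρ ≈ ‖e_4‖/‖e_3‖ = 2.669×10⁻⁴/7.926×10⁻⁴ = 0.3367.
After j more steps, ‖e_{4+j}‖ ≈ 2.669×10⁻⁴·ρ^j; need ρ^j ≤ 1e-14/2.669×10⁻⁴ = 3.74672e-11.
j ≥ ln(3.74672e-11)/ln(0.3367) = -24.0076/-1.08856 = 22.054.
So 23 more iterations are needed.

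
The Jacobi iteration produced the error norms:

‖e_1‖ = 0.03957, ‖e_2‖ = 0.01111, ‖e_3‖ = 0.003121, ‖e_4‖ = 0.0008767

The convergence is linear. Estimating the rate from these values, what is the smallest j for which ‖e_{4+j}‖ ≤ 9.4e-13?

17

Rate ρ ≈ ‖e_4‖/‖e_3‖ = 0.0008767/0.003121 = 0.2809.
After j more steps, ‖e_{4+j}‖ ≈ 0.0008767·ρ^j; need ρ^j ≤ 9.4e-13/0.0008767 = 1.0722e-09.
j ≥ ln(1.0722e-09)/ln(0.2809) = -20.6536/-1.26976 = 16.266.
So 17 more iterations are needed.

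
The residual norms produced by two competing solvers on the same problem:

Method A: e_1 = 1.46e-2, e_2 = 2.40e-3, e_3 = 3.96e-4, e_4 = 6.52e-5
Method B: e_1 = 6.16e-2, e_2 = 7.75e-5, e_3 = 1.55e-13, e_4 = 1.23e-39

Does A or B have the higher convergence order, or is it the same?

Method A: p ≈ ln(6.52e-5/3.96e-4)/ln(3.96e-4/2.40e-3) ≈ 1.00.
Method B: p ≈ ln(1.23e-39/1.55e-13)/ln(1.55e-13/7.75e-5) ≈ 3.00.
Method B has the higher order (≈3.0 vs ≈1.0).

B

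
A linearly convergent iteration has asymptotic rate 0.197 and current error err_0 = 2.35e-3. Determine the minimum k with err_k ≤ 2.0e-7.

After k steps, err_k ≈ 2.35e-3·0.197^k.
Need 0.197^k ≤ 2.0e-7/2.35e-3 = 8.51064e-05.
k ≥ ln(8.51064e-05)/ln(0.197) = -9.3716/-1.62455 = 5.769.
Smallest integer k = 6.

6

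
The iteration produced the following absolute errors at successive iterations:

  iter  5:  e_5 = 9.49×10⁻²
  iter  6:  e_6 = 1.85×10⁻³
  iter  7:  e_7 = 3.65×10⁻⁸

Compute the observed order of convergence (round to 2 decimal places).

2.75

p ≈ ln(e_7/e_6) / ln(e_6/e_5)
  = ln(3.65×10⁻⁸/1.85×10⁻³) / ln(1.85×10⁻³/9.49×10⁻²)
  = ln(1.97297e-05) / ln(0.0194942)
  = -10.83339 / -3.93764 ≈ 2.75124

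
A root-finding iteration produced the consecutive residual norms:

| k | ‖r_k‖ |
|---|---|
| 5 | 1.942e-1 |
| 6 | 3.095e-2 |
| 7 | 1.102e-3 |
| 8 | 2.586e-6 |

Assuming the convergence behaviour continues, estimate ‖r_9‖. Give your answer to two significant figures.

First estimate the order: p ≈ ln(‖r_8‖/‖r_7‖) / ln(‖r_7‖/‖r_6‖) = ln(2.586e-6/1.102e-3)/ln(1.102e-3/3.095e-2) = ln(0.00234664)/ln(0.0356058) ≈ 1.8154.
Then ‖r_9‖ ≈ ‖r_8‖·(‖r_8‖/‖r_7‖)^p = 2.586e-6·(0.00234664)^1.8154 = 2.586e-6·1.68387e-05 ≈ 4.354e-11.

4.4e-11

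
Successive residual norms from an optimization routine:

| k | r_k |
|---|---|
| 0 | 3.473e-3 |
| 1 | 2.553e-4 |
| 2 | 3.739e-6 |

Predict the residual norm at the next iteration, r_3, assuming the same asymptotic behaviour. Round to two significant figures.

4.0e-9

First estimate the order: p ≈ ln(r_2/r_1) / ln(r_1/r_0) = ln(3.739e-6/2.553e-4)/ln(2.553e-4/3.473e-3) = ln(0.0146455)/ln(0.0735099) ≈ 1.6180.
Then r_3 ≈ r_2·(r_2/r_1)^p = 3.739e-6·(0.0146455)^1.6180 = 3.739e-6·0.00107674 ≈ 4.026e-09.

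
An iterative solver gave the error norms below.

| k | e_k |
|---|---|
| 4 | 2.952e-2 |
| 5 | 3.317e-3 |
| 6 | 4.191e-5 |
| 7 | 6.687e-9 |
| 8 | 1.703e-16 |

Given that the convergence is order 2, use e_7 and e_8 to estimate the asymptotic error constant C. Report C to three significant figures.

3.81

C ≈ e_8 / e_7^2
  = 1.703e-16 / (6.687e-9)^2
  = 1.703e-16 / 4.4716e-17 ≈ 3.8085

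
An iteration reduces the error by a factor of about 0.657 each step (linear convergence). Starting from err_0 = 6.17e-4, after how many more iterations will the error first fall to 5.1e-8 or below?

After k steps, err_k ≈ 6.17e-4·0.657^k.
Need 0.657^k ≤ 5.1e-8/6.17e-4 = 8.2658e-05.
k ≥ ln(8.2658e-05)/ln(0.657) = -9.4008/-0.42007 = 22.379.
Smallest integer k = 23.

23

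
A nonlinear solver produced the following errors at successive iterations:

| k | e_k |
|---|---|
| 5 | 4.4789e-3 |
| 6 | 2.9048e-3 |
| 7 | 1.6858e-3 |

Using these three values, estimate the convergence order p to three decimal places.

1.257

p ≈ ln(e_7/e_6) / ln(e_6/e_5)
  = ln(1.6858e-3/2.9048e-3) / ln(2.9048e-3/4.4789e-3)
  = ln(0.58035) / ln(0.648552)
  = -0.544124 / -0.433013 ≈ 1.256600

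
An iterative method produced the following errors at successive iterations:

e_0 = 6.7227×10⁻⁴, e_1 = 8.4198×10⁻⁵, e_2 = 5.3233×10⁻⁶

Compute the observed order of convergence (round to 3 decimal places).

p ≈ ln(e_2/e_1) / ln(e_1/e_0)
  = ln(5.3233×10⁻⁶/8.4198×10⁻⁵) / ln(8.4198×10⁻⁵/6.7227×10⁻⁴)
  = ln(0.0632236) / ln(0.125244)
  = -2.761078 / -2.077491 ≈ 1.329045

1.329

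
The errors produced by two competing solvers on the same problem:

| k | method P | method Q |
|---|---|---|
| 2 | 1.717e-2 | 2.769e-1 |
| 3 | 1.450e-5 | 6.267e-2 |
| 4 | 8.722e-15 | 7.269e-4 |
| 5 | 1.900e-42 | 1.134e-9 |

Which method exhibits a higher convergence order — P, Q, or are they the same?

Method P: p ≈ ln(1.900e-42/8.722e-15)/ln(8.722e-15/1.450e-5) ≈ 3.00.
Method Q: p ≈ ln(1.134e-9/7.269e-4)/ln(7.269e-4/6.267e-2) ≈ 3.00.
Both orders ≈ 3.0 — effectively the same.

same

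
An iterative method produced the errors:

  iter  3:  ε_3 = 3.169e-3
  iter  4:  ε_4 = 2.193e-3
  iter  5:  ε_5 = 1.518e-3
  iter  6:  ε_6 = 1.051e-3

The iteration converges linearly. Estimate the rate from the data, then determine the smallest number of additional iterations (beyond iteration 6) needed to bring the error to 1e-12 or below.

Rate ρ ≈ ε_6/ε_5 = 1.051e-3/1.518e-3 = 0.6924.
After j more steps, ε_{6+j} ≈ 1.051e-3·ρ^j; need ρ^j ≤ 1e-12/1.051e-3 = 9.51475e-10.
j ≥ ln(9.51475e-10)/ln(0.6924) = -20.7730/-0.36759 = 56.511.
So 57 more iterations are needed.

57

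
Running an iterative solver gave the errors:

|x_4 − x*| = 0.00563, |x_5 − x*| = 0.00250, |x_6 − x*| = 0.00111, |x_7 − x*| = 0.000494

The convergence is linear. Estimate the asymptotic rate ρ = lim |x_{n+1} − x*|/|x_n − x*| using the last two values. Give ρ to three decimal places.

ρ ≈ |x_7 − x*|/|x_6 − x*| = 0.000494/0.00111 = 0.44505

0.445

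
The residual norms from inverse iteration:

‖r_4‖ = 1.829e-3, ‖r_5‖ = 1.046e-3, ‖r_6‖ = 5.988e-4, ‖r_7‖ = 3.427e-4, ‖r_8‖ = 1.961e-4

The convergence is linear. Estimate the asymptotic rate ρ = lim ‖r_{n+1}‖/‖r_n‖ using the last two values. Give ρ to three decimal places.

0.572

ρ ≈ ‖r_8‖/‖r_7‖ = 1.961e-4/3.427e-4 = 0.57222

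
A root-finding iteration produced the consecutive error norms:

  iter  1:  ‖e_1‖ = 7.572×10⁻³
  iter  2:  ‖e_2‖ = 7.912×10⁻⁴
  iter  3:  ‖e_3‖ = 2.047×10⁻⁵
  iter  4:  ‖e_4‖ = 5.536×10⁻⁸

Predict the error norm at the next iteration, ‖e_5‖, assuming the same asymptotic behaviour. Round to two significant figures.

3.9e-12

First estimate the order: p ≈ ln(‖e_4‖/‖e_3‖) / ln(‖e_3‖/‖e_2‖) = ln(5.536×10⁻⁸/2.047×10⁻⁵)/ln(2.047×10⁻⁵/7.912×10⁻⁴) = ln(0.00270445)/ln(0.0258721) ≈ 1.6179.
Then ‖e_5‖ ≈ ‖e_4‖·(‖e_4‖/‖e_3‖)^p = 5.536×10⁻⁸·(0.00270445)^1.6179 = 5.536×10⁻⁸·7.00423e-05 ≈ 3.878e-12.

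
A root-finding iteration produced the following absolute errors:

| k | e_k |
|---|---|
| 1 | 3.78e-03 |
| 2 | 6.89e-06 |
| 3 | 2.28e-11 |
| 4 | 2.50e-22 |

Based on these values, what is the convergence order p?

2

Consecutive ratios: e_4/e_3 = 2.50e-22/2.28e-11 = 1.09649e-11, e_3/e_2 = 2.28e-11/6.89e-06 = 3.30914e-06.
p ≈ ln(1.09649e-11)/ln(3.30914e-06) = -25.2363/-12.6188 ≈ 2.00.
So the convergence is quadratic (order 2).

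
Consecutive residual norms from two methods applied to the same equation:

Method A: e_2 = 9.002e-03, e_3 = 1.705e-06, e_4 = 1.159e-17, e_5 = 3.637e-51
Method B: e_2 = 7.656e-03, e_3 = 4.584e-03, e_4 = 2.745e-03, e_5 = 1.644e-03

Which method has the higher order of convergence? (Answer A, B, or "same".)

Method A: p ≈ ln(3.637e-51/1.159e-17)/ln(1.159e-17/1.705e-06) ≈ 3.00.
Method B: p ≈ ln(1.644e-03/2.745e-03)/ln(2.745e-03/4.584e-03) ≈ 1.00.
Method A has the higher order (≈3.0 vs ≈1.0).

A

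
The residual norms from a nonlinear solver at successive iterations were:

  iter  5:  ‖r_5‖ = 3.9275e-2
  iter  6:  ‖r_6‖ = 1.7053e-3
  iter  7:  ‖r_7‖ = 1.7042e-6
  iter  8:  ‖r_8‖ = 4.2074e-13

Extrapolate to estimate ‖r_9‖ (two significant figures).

First estimate the order: p ≈ ln(‖r_8‖/‖r_7‖) / ln(‖r_7‖/‖r_6‖) = ln(4.2074e-13/1.7042e-6)/ln(1.7042e-6/1.7053e-3) = ln(2.46884e-07)/ln(0.000999355) ≈ 2.2023.
Then ‖r_9‖ ≈ ‖r_8‖·(‖r_8‖/‖r_7‖)^p = 4.2074e-13·(2.46884e-07)^2.2023 = 4.2074e-13·2.80729e-15 ≈ 1.181e-27.

1.2e-27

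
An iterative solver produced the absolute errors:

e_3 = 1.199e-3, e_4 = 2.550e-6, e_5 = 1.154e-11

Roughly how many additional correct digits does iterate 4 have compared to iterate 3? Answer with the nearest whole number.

3

Digits gained ≈ log₁₀(e_3/e_4) = log₁₀(1.199e-3/2.550e-6) = log₁₀(470.196) ≈ 2.672.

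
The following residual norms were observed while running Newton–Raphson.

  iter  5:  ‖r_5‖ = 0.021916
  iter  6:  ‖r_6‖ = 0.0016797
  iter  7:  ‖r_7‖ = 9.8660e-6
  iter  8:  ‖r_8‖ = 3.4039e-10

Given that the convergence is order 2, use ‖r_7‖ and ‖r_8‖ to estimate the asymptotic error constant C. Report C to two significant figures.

C ≈ ‖r_8‖ / ‖r_7‖^2
  = 3.4039e-10 / (9.8660e-6)^2
  = 3.4039e-10 / 9.7338e-11 ≈ 3.497

3.5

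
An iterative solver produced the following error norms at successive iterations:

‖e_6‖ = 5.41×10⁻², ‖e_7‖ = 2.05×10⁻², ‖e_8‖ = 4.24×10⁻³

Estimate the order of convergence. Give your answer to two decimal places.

p ≈ ln(‖e_8‖/‖e_7‖) / ln(‖e_7‖/‖e_6‖)
  = ln(4.24×10⁻³/2.05×10⁻²) / ln(2.05×10⁻²/5.41×10⁻²)
  = ln(0.206829) / ln(0.378928)
  = -1.57586 / -0.97041 ≈ 1.62391

1.62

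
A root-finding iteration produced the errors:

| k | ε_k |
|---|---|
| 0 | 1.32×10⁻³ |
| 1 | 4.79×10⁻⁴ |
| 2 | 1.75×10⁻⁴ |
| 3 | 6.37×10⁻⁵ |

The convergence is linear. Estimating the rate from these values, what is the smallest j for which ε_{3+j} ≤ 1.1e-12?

Rate ρ ≈ ε_3/ε_2 = 6.37×10⁻⁵/1.75×10⁻⁴ = 0.3640.
After j more steps, ε_{3+j} ≈ 6.37×10⁻⁵·ρ^j; need ρ^j ≤ 1.1e-12/6.37×10⁻⁵ = 1.72684e-08.
j ≥ ln(1.72684e-08)/ln(0.3640) = -17.8744/-1.01060 = 17.687.
So 18 more iterations are needed.

18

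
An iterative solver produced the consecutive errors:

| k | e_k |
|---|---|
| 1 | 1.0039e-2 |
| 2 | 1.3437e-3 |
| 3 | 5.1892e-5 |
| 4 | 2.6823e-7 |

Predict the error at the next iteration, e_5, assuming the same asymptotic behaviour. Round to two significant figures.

First estimate the order: p ≈ ln(e_4/e_3) / ln(e_3/e_2) = ln(2.6823e-7/5.1892e-5)/ln(5.1892e-5/1.3437e-3) = ln(0.005169)/ln(0.0386187) ≈ 1.6180.
Then e_5 ≈ e_4·(e_4/e_3)^p = 2.6823e-7·(0.005169)^1.6180 = 2.6823e-7·0.00019966 ≈ 5.355e-11.

5.4e-11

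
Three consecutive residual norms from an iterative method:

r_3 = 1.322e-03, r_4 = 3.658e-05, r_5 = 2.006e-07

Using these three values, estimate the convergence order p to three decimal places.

p ≈ ln(r_5/r_4) / ln(r_4/r_3)
  = ln(2.006e-07/3.658e-05) / ln(3.658e-05/1.322e-03)
  = ln(0.00548387) / ln(0.0276702)
  = -5.205944 / -3.587399 ≈ 1.451175

1.451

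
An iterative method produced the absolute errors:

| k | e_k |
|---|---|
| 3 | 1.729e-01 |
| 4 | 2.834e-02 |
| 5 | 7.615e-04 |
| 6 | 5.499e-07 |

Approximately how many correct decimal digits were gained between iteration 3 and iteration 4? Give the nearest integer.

Digits gained ≈ log₁₀(e_3/e_4) = log₁₀(1.729e-01/2.834e-02) = log₁₀(6.10092) ≈ 0.785.

1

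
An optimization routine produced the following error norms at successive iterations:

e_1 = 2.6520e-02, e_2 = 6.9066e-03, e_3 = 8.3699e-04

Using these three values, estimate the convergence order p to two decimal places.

1.57

p ≈ ln(e_3/e_2) / ln(e_2/e_1)
  = ln(8.3699e-04/6.9066e-03) / ln(6.9066e-03/2.6520e-02)
  = ln(0.121187) / ln(0.26043)
  = -2.11042 / -1.34542 ≈ 1.56860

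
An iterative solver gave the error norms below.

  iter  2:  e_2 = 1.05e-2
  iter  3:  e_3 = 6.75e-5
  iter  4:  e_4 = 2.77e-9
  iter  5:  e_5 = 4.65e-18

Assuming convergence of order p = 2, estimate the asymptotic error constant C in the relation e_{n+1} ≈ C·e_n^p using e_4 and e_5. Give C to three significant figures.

0.606

C ≈ e_5 / e_4^2
  = 4.65e-18 / (2.77e-9)^2
  = 4.65e-18 / 7.6729e-18 ≈ 0.60603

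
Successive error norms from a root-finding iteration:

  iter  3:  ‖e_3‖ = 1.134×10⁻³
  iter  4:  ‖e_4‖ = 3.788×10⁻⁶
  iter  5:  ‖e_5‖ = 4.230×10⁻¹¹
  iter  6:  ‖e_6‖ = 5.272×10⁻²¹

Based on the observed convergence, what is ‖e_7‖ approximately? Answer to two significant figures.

First estimate the order: p ≈ ln(‖e_6‖/‖e_5‖) / ln(‖e_5‖/‖e_4‖) = ln(5.272×10⁻²¹/4.230×10⁻¹¹)/ln(4.230×10⁻¹¹/3.788×10⁻⁶) = ln(1.24634e-10)/ln(1.11668e-05) ≈ 2.0000.
Then ‖e_7‖ ≈ ‖e_6‖·(‖e_6‖/‖e_5‖)^p = 5.272×10⁻²¹·(1.24634e-10)^2.0000 = 5.272×10⁻²¹·1.55336e-20 ≈ 8.189e-41.

8.2e-41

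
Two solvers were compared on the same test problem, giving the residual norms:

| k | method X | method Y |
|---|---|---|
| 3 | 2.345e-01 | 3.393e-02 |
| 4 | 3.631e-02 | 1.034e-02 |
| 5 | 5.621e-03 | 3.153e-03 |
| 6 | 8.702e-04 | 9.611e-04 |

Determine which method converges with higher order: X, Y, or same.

Method X: p ≈ ln(8.702e-04/5.621e-03)/ln(5.621e-03/3.631e-02) ≈ 1.00.
Method Y: p ≈ ln(9.611e-04/3.153e-03)/ln(3.153e-03/1.034e-02) ≈ 1.00.
Both orders ≈ 1.0 — effectively the same.

same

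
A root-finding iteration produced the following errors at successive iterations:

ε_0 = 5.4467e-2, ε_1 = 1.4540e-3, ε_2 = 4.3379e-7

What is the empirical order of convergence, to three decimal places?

2.240

p ≈ ln(ε_2/ε_1) / ln(ε_1/ε_0)
  = ln(4.3379e-7/1.4540e-3) / ln(1.4540e-3/5.4467e-2)
  = ln(0.000298343) / ln(0.0266951)
  = -8.117267 / -3.623275 ≈ 2.240312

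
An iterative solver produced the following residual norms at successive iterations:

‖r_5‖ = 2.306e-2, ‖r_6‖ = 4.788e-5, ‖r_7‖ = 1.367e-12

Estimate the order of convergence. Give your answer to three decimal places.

2.812

p ≈ ln(‖r_7‖/‖r_6‖) / ln(‖r_6‖/‖r_5‖)
  = ln(1.367e-12/4.788e-5) / ln(4.788e-5/2.306e-2)
  = ln(2.85505e-08) / ln(0.00207632)
  = -17.371591 / -6.177158 ≈ 2.812230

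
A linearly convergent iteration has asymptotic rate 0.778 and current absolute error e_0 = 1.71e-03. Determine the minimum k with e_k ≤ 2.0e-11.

After k steps, e_k ≈ 1.71e-03·0.778^k.
Need 0.778^k ≤ 2.0e-11/1.71e-03 = 1.16959e-08.
k ≥ ln(1.16959e-08)/ln(0.778) = -18.2640/-0.25103 = 72.756.
Smallest integer k = 73.

73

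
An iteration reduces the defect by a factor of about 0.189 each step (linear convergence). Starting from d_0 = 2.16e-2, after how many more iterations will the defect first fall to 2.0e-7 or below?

7

After k steps, d_k ≈ 2.16e-2·0.189^k.
Need 0.189^k ≤ 2.0e-7/2.16e-2 = 9.25926e-06.
k ≥ ln(9.25926e-06)/ln(0.189) = -11.5899/-1.66601 = 6.957.
Smallest integer k = 7.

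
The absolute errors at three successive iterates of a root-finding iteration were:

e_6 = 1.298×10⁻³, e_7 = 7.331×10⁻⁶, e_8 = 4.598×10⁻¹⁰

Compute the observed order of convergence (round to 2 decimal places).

p ≈ ln(e_8/e_7) / ln(e_7/e_6)
  = ln(4.598×10⁻¹⁰/7.331×10⁻⁶) / ln(7.331×10⁻⁶/1.298×10⁻³)
  = ln(6.272e-05) / ln(0.00564792)
  = -9.67683 / -5.17647 ≈ 1.86939

1.87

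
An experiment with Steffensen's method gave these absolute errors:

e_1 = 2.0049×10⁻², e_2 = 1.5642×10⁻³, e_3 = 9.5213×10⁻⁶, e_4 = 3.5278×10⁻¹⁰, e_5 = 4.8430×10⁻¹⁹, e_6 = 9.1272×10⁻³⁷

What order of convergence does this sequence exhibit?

Consecutive ratios: e_6/e_5 = 9.1272×10⁻³⁷/4.8430×10⁻¹⁹ = 1.88462e-18, e_5/e_4 = 4.8430×10⁻¹⁹/3.5278×10⁻¹⁰ = 1.37281e-09.
p ≈ ln(1.88462e-18)/ln(1.37281e-09) = -40.8128/-20.4064 ≈ 2.00.
So the convergence is quadratic (order 2).

2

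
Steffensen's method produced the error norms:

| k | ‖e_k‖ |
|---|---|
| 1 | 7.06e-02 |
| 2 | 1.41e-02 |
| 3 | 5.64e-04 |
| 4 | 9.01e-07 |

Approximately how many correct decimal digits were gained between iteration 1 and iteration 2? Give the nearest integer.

1

Digits gained ≈ log₁₀(‖e_1‖/‖e_2‖) = log₁₀(7.06e-02/1.41e-02) = log₁₀(5.00709) ≈ 0.700.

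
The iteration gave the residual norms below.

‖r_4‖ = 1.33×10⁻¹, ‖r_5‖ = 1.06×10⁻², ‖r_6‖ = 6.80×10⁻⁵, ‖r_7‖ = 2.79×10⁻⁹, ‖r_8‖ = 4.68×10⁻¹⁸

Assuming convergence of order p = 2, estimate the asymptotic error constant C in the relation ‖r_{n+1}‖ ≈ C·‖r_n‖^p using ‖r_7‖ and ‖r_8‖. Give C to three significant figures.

C ≈ ‖r_8‖ / ‖r_7‖^2
  = 4.68×10⁻¹⁸ / (2.79×10⁻⁹)^2
  = 4.68×10⁻¹⁸ / 7.7841e-18 ≈ 0.60123

0.601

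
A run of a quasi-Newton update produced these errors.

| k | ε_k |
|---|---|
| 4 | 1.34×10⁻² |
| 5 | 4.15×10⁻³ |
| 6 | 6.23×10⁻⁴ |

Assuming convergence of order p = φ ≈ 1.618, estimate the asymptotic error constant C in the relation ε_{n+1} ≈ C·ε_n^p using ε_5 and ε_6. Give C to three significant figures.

C ≈ ε_6 / ε_5^1.618
  = 6.23×10⁻⁴ / (4.15×10⁻³)^1.618
  = 6.23×10⁻⁴ / 0.000139959 ≈ 4.4513

4.45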